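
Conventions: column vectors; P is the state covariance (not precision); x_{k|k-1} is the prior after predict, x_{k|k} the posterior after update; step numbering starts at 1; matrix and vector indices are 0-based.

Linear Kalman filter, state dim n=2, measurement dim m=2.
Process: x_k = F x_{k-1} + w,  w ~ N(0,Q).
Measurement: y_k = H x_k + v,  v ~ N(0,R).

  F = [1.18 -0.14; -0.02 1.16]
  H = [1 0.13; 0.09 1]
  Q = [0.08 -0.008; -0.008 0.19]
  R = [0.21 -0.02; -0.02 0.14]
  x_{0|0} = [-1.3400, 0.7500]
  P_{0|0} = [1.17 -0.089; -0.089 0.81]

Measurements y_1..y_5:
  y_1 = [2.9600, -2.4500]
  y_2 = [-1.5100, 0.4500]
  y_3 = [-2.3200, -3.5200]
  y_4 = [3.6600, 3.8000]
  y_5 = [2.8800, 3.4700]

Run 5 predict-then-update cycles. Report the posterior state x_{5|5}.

step 1: x^-=[-1.6862, 0.8968]  P^-=[1.7544 -0.2892; -0.2892 1.2845]  S=[1.9109 0.0123; 0.0123 1.3867]  K=[0.8991 -0.1027; -0.0698 0.9082]  nu=[4.5296, -3.1950]  x^+=[2.7143, -2.3211]  P^+=[0.1974 -0.0501; -0.0501 0.1331]
step 2: x^-=[3.5278, -2.7467]  P^-=[0.3740 -0.1030; -0.1030 0.3714]  S=[0.5635 -0.0423; -0.0423 0.4959]  K=[0.6335 -0.0858; -0.0426 0.7267]  nu=[-4.6808, 2.8792]  x^+=[0.3154, -0.4551]  P^+=[0.1396 -0.0373; -0.0373 0.1059]
step 3: x^-=[0.4359, -0.5342]  P^-=[0.2888 -0.0796; -0.0796 0.3343]  S=[0.4837 -0.0311; -0.0311 0.4623]  K=[0.5706 -0.0776; -0.0294 0.7057]  nu=[-2.6864, -3.0250]  x^+=[-0.8622, -2.5900]  P^+=[0.1257 -0.0336; -0.0336 0.1024]
step 4: x^-=[-0.6549, -2.9871]  P^-=[0.2682 -0.0737; -0.0737 0.3294]  S=[0.4646 -0.0276; -0.0276 0.4583]  K=[0.5522 -0.0749; -0.0247 0.7028]  nu=[4.7032, 6.8460]  x^+=[1.4297, 1.7080]  P^+=[0.1217 -0.0325; -0.0325 0.1018]
step 5: x^-=[1.4479, 1.9527]  P^-=[0.2622 -0.0719; -0.0719 0.3285]  S=[0.4590 -0.0265; -0.0265 0.4577]  K=[0.5465 -0.0740; -0.0232 0.7023]  nu=[1.1782, 1.3870]  x^+=[1.9891, 2.8995]  P^+=[0.1204 -0.0321; -0.0321 0.1017]

x_post = [1.9891, 2.8995]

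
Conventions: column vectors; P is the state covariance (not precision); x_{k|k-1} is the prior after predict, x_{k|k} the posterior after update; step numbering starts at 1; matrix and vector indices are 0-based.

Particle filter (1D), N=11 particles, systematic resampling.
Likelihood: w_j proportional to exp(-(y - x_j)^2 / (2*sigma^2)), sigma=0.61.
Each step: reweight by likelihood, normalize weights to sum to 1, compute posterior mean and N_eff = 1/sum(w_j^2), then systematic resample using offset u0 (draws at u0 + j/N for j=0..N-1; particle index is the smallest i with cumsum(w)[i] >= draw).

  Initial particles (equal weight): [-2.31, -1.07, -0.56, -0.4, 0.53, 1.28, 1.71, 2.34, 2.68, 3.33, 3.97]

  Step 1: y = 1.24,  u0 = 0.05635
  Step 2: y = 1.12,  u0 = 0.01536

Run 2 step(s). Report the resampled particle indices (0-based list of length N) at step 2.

resampled_idx = [0, 1, 2, 3, 3, 4, 5, 6, 6, 8, 9]

step 1: w=[0.0000, 0.0003, 0.0050, 0.0106, 0.1991, 0.3912, 0.2913, 0.0771, 0.0242, 0.0011, 0.0000]  mean=1.3461  Neff=3.5181  idx=[4, 4, 5, 5, 5, 5, 5, 6, 6, 6, 7]
step 2: w=[0.0774, 0.0774, 0.1193, 0.1193, 0.1193, 0.1193, 0.1193, 0.0774, 0.0774, 0.0774, 0.0167]  mean=1.2815  Neff=9.8653  idx=[0, 1, 2, 3, 3, 4, 5, 6, 6, 8, 9]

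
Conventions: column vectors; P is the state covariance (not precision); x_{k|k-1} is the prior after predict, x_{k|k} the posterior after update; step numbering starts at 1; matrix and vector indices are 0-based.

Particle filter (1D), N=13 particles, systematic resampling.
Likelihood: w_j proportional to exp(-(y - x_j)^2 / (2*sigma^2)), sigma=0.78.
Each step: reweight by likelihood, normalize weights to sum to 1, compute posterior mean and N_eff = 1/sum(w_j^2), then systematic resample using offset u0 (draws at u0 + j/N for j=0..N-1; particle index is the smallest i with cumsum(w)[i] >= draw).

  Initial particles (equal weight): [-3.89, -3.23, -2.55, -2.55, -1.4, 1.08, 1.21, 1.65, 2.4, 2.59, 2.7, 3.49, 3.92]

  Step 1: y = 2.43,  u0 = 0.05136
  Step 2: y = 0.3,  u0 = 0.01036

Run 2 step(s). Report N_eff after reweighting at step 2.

N_eff = 3.3180

step 1: w=[0.0000, 0.0000, 0.0000, 0.0000, 0.0000, 0.0486, 0.0639, 0.1318, 0.2171, 0.2127, 0.2046, 0.0863, 0.0350]  mean=2.4101  Neff=5.9982  idx=[6, 7, 7, 8, 8, 8, 9, 9, 9, 10, 10, 11, 12]
step 2: w=[0.4638, 0.2048, 0.2048, 0.0244, 0.0244, 0.0244, 0.0123, 0.0123, 0.0123, 0.0081, 0.0081, 0.0002, 0.0000]  mean=1.5530  Neff=3.3180  idx=[0, 0, 0, 0, 0, 0, 1, 1, 1, 2, 2, 2, 5]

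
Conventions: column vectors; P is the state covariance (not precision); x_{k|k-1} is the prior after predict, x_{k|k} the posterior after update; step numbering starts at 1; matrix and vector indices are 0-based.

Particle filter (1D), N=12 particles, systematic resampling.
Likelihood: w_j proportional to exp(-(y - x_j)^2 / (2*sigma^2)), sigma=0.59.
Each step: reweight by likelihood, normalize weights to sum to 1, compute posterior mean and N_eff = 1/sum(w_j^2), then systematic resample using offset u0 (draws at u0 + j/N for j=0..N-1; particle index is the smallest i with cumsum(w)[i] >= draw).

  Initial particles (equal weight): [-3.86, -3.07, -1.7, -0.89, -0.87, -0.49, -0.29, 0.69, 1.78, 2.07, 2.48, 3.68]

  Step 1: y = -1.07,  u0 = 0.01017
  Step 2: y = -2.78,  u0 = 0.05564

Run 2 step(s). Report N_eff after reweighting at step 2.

N_eff = 2.4511

step 1: w=[0.0000, 0.0009, 0.1610, 0.2717, 0.2687, 0.1756, 0.1188, 0.0033, 0.0000, 0.0000, 0.0000, 0.0000]  mean=-0.8702  Neff=4.6105  idx=[2, 2, 3, 3, 3, 3, 4, 4, 4, 5, 5, 6]
step 2: w=[0.4509, 0.4509, 0.0142, 0.0142, 0.0142, 0.0142, 0.0128, 0.0128, 0.0128, 0.0013, 0.0013, 0.0003]  mean=-1.6185  Neff=2.4511  idx=[0, 0, 0, 0, 0, 1, 1, 1, 1, 1, 1, 7]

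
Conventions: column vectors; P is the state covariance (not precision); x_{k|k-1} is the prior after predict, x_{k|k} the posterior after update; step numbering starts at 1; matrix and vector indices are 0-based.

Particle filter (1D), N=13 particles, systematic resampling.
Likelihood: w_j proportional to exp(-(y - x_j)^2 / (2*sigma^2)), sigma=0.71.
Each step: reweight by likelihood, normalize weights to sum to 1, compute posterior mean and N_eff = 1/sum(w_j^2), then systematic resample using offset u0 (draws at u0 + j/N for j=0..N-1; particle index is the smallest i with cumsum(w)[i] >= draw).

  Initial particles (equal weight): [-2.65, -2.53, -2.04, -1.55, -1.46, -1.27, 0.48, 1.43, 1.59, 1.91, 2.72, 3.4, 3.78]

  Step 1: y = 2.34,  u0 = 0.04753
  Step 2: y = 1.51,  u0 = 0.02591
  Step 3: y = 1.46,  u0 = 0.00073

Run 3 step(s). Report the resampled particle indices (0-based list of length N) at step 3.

step 1: w=[0.0000, 0.0000, 0.0000, 0.0000, 0.0000, 0.0000, 0.0101, 0.1375, 0.1789, 0.2602, 0.2708, 0.1025, 0.0400]  mean=2.2192  Neff=4.8981  idx=[7, 7, 8, 8, 9, 9, 9, 9, 10, 10, 10, 11, 12]
step 2: w=[0.1223, 0.1223, 0.1223, 0.1223, 0.1050, 0.1050, 0.1050, 0.1050, 0.0288, 0.0288, 0.0288, 0.0036, 0.0007]  mean=1.7910  Neff=9.3943  idx=[0, 0, 1, 2, 2, 3, 3, 4, 5, 6, 6, 7, 9]
step 3: w=[0.0890, 0.0890, 0.0890, 0.0876, 0.0876, 0.0876, 0.0876, 0.0729, 0.0729, 0.0729, 0.0729, 0.0729, 0.0184]  mean=1.6847  Neff=12.2976  idx=[0, 0, 1, 2, 3, 4, 5, 6, 6, 8, 9, 10, 11]

resampled_idx = [0, 0, 1, 2, 3, 4, 5, 6, 6, 8, 9, 10, 11]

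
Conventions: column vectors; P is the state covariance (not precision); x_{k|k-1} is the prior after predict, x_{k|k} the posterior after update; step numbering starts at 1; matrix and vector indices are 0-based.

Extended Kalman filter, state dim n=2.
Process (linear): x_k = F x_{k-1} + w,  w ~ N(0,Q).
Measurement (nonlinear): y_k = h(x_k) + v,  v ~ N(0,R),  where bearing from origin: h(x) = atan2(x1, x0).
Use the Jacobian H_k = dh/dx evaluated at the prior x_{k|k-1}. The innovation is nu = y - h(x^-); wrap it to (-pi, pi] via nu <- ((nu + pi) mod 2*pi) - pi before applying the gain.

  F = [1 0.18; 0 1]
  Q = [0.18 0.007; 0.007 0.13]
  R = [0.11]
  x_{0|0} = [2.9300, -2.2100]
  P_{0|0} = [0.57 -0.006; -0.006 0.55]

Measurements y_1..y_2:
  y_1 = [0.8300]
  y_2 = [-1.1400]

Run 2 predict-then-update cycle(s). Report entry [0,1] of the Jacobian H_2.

step 1: x^-=[2.5322, -2.2100]  P^-=[0.7657 0.1000; 0.1000 0.6800]  H_jac=[0.1956 0.2242]  S=[0.1822]  K=[0.9449; 0.9438]  nu=[1.5476]  x^+=[3.9945, -0.7495]  P^+=[0.6029 -0.0625; -0.0625 0.5177]
step 2: x^-=[3.8596, -0.7495]  P^-=[0.7772 0.0377; 0.0377 0.6477]  H_jac=[0.0485 0.2497]  S=[0.1531]  K=[0.3075; 1.0681]  nu=[-0.9482]  x^+=[3.5681, -1.7622]  P^+=[0.7627 -0.0126; -0.0126 0.4730]

H_jac[0,1] = 0.2497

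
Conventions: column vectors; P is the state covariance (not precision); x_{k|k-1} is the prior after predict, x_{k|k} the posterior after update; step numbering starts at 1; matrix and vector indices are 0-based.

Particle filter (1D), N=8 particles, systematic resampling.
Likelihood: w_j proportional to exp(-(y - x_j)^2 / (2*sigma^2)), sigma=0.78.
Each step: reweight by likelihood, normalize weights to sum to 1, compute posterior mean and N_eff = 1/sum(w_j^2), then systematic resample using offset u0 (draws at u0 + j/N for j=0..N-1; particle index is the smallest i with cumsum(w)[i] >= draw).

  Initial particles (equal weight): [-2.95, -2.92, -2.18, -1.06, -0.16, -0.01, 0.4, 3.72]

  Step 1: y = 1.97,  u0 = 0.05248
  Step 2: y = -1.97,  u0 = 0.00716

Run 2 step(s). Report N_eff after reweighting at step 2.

step 1: w=[0.0000, 0.0000, 0.0000, 0.0019, 0.0867, 0.1439, 0.4761, 0.2913]  mean=1.2569  Neff=2.9431  idx=[4, 5, 6, 6, 6, 6, 7, 7]
step 2: w=[0.4520, 0.2840, 0.0660, 0.0660, 0.0660, 0.0660, 0.0000, 0.0000]  mean=0.0305  Neff=3.3074  idx=[0, 0, 0, 0, 1, 1, 2, 4]

N_eff = 3.3074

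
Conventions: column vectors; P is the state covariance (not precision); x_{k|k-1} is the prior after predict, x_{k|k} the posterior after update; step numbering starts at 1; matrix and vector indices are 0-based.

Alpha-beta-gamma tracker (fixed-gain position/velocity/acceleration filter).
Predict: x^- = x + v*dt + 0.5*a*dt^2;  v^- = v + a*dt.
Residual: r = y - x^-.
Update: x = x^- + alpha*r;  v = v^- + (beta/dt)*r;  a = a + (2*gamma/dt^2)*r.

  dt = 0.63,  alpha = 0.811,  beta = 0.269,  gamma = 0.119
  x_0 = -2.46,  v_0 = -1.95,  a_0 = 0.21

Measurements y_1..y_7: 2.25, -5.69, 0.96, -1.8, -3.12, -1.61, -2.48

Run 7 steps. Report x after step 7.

x_post = -2.3613

step 1: x_pred=-3.6468  r=5.8968  x^+=1.1355  v^+=0.7002  a^+=3.7460
step 2: x_pred=2.3200  r=-8.0100  x^+=-4.1761  v^+=-0.3600  a^+=-1.0572
step 3: x_pred=-4.6127  r=5.5727  x^+=-0.0932  v^+=1.3534  a^+=2.2845
step 4: x_pred=1.2128  r=-3.0128  x^+=-1.2306  v^+=1.5063  a^+=0.4779
step 5: x_pred=-0.1868  r=-2.9332  x^+=-2.5656  v^+=0.5549  a^+=-1.2810
step 6: x_pred=-2.4702  r=0.8602  x^+=-1.7726  v^+=0.1152  a^+=-0.7652
step 7: x_pred=-1.8519  r=-0.6281  x^+=-2.3613  v^+=-0.6351  a^+=-1.1418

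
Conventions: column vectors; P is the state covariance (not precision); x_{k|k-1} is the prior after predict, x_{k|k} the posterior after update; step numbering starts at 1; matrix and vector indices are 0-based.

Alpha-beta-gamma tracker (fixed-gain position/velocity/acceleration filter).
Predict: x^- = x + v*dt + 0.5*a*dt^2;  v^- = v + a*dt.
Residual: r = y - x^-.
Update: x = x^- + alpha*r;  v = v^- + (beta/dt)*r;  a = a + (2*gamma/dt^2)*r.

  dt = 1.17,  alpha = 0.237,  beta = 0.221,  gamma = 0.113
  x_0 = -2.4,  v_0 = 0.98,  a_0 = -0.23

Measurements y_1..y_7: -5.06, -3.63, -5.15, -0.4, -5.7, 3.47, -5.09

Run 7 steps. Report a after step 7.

step 1: x_pred=-1.4108  r=-3.6492  x^+=-2.2757  v^+=0.0216  a^+=-0.8325
step 2: x_pred=-2.8202  r=-0.8098  x^+=-3.0121  v^+=-1.1053  a^+=-0.9662
step 3: x_pred=-4.9666  r=-0.1834  x^+=-5.0101  v^+=-2.2704  a^+=-0.9964
step 4: x_pred=-8.3485  r=7.9485  x^+=-6.4647  v^+=-1.9348  a^+=0.3158
step 5: x_pred=-8.5123  r=2.8123  x^+=-7.8458  v^+=-1.0341  a^+=0.7801
step 6: x_pred=-8.5217  r=11.9917  x^+=-5.6797  v^+=2.1437  a^+=2.7599
step 7: x_pred=-1.2825  r=-3.8075  x^+=-2.1849  v^+=4.6536  a^+=2.1313

a_post = 2.1313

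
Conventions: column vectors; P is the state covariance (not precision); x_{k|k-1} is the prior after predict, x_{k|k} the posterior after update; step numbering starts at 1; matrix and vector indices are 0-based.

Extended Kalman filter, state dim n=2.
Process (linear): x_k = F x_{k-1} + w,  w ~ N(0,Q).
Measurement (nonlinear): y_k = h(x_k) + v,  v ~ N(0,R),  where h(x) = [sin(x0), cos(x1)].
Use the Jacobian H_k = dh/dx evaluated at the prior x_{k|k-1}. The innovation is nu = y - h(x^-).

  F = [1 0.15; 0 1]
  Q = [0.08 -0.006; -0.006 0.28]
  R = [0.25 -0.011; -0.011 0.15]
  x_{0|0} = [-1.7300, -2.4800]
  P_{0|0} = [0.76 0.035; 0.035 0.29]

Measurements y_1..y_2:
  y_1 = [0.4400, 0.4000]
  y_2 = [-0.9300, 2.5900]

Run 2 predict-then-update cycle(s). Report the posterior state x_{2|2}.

step 1: x^-=[-2.1020, -2.4800]  P^-=[0.8570 0.0725; 0.0725 0.5700]  H_jac=[-0.5066 0.0000; 0.0000 0.6144]  S=[0.4699 -0.0336; -0.0336 0.3651]  K=[-0.9212 0.0373; -0.0097 0.9581]  nu=[1.3022, 1.1890]  x^+=[-3.2572, -1.3534]  P^+=[0.4554 0.0256; 0.0256 0.2341]
step 2: x^-=[-3.4602, -1.3534]  P^-=[0.5484 0.0547; 0.0547 0.5141]  H_jac=[-0.9497 0.0000; 0.0000 0.9765]  S=[0.7446 -0.0617; -0.0617 0.6402]  K=[-0.6981 0.0161; -0.0048 0.7837]  nu=[-1.2433, 2.3743]  x^+=[-2.5540, 0.5133]  P^+=[0.1840 0.0103; 0.0103 0.1204]

x_post = [-2.5540, 0.5133]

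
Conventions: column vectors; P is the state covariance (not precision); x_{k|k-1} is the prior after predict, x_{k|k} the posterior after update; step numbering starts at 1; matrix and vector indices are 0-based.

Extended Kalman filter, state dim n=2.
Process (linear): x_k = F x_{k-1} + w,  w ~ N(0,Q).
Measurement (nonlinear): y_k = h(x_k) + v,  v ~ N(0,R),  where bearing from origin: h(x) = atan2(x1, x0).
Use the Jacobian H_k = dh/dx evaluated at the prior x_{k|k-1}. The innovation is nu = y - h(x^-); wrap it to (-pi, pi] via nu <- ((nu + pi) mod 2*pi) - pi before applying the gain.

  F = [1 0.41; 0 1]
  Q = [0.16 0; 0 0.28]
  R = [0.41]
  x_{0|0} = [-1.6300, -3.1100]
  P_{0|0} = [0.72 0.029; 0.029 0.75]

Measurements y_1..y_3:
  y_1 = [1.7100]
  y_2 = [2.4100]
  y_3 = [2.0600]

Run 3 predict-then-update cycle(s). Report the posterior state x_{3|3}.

step 1: x^-=[-2.9051, -3.1100]  P^-=[1.0299 0.3365; 0.3365 1.0300]  H_jac=[0.1717 -0.1604]  S=[0.4483]  K=[0.2740; -0.2396]  nu=[-2.2510]  x^+=[-3.5220, -2.5706]  P^+=[0.9962 0.3659; 0.3659 1.0043]
step 2: x^-=[-4.5759, -2.5706]  P^-=[1.6251 0.7777; 0.7777 1.2843]  H_jac=[0.0933 -0.1661]  S=[0.4355]  K=[0.0516; -0.3232]  nu=[-1.2434]  x^+=[-4.6401, -2.1687]  P^+=[1.6239 0.7849; 0.7849 1.2388]
step 3: x^-=[-5.5292, -2.1687]  P^-=[2.6358 1.2928; 1.2928 1.5188]  H_jac=[0.0615 -0.1567]  S=[0.4324]  K=[-0.0939; -0.3668]  nu=[-1.4554]  x^+=[-5.3926, -1.6349]  P^+=[2.6320 1.2779; 1.2779 1.4606]

x_post = [-5.3926, -1.6349]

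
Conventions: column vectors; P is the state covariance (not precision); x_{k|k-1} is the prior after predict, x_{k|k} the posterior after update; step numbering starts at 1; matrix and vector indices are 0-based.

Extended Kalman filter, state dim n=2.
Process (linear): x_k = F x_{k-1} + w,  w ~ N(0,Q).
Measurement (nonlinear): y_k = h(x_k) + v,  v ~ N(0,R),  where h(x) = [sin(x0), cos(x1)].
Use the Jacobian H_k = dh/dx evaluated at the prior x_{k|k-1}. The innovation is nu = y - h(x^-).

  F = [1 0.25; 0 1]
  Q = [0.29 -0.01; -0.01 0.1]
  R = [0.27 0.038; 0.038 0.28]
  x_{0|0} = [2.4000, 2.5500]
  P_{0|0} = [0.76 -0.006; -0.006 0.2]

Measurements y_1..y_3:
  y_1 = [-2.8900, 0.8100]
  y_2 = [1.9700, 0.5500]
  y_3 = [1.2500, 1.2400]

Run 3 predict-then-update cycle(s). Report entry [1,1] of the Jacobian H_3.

step 1: x^-=[3.0375, 2.5500]  P^-=[1.0595 0.0340; 0.0340 0.3000]  H_jac=[-0.9946 0.0000; 0.0000 -0.5577]  S=[1.3181 0.0569; 0.0569 0.3733]  K=[-0.8026 0.0714; -0.0064 -0.4472]  nu=[-2.9939, 1.6401]  x^+=[5.5575, 1.8356]  P^+=[0.2151 0.0188; 0.0188 0.2250]
step 2: x^-=[6.0164, 1.8356]  P^-=[0.5286 0.0651; 0.0651 0.3250]  H_jac=[0.9646 0.0000; 0.0000 -0.9651]  S=[0.7619 -0.0226; -0.0226 0.5827]  K=[0.6669 -0.0819; 0.0665 -0.5357]  nu=[2.2337, 0.8117]  x^+=[7.4394, 1.5493]  P^+=[0.1834 -0.0025; -0.0025 0.1528]
step 3: x^-=[7.8267, 1.5493]  P^-=[0.4817 0.0257; 0.0257 0.2528]  H_jac=[0.0272 0.0000; 0.0000 -0.9998]  S=[0.2704 0.0373; 0.0373 0.5327]  K=[0.0557 -0.0522; 0.0687 -0.4793]  nu=[0.2504, 1.2185]  x^+=[7.7771, 0.9825]  P^+=[0.4797 0.0125; 0.0125 0.1316]

H_jac[1,1] = -0.9998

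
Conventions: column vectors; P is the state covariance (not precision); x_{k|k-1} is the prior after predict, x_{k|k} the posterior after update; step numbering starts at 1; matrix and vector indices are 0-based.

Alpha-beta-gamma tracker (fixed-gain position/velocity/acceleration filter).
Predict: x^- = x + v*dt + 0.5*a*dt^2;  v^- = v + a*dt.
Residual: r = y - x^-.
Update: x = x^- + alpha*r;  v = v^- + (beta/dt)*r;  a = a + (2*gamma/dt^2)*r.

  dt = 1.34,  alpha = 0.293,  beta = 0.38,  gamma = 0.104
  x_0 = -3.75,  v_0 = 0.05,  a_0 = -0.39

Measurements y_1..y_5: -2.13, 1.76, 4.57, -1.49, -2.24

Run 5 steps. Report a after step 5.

a_post = -1.0717

step 1: x_pred=-4.0331  r=1.9031  x^+=-3.4755  v^+=0.0671  a^+=-0.1695
step 2: x_pred=-3.5378  r=5.2978  x^+=-1.9856  v^+=1.3423  a^+=0.4442
step 3: x_pred=0.2118  r=4.3582  x^+=1.4888  v^+=3.1733  a^+=0.9490
step 4: x_pred=6.5931  r=-8.0831  x^+=4.2247  v^+=2.1528  a^+=0.0127
step 5: x_pred=7.1208  r=-9.3608  x^+=4.3781  v^+=-0.4848  a^+=-1.0717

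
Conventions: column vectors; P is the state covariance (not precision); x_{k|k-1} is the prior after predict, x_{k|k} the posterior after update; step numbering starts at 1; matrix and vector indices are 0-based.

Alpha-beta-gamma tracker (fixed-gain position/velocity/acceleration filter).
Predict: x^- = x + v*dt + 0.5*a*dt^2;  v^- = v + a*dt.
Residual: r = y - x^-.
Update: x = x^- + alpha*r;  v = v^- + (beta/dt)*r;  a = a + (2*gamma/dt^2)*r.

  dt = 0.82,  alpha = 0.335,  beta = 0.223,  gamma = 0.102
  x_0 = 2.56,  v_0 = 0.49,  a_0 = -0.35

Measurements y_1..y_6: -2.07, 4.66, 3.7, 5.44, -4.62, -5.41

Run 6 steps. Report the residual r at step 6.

step 1: x_pred=2.8441  r=-4.9141  x^+=1.1979  v^+=-1.1334  a^+=-1.8409
step 2: x_pred=-0.3504  r=5.0104  x^+=1.3281  v^+=-1.2804  a^+=-0.3208
step 3: x_pred=0.1703  r=3.5297  x^+=1.3528  v^+=-0.5835  a^+=0.7501
step 4: x_pred=1.1265  r=4.3135  x^+=2.5715  v^+=1.2046  a^+=2.0588
step 5: x_pred=4.2514  r=-8.8714  x^+=1.2795  v^+=0.4802  a^+=-0.6328
step 6: x_pred=1.4605  r=-6.8705  x^+=-0.8411  v^+=-1.9071  a^+=-2.7172

resid = -6.8705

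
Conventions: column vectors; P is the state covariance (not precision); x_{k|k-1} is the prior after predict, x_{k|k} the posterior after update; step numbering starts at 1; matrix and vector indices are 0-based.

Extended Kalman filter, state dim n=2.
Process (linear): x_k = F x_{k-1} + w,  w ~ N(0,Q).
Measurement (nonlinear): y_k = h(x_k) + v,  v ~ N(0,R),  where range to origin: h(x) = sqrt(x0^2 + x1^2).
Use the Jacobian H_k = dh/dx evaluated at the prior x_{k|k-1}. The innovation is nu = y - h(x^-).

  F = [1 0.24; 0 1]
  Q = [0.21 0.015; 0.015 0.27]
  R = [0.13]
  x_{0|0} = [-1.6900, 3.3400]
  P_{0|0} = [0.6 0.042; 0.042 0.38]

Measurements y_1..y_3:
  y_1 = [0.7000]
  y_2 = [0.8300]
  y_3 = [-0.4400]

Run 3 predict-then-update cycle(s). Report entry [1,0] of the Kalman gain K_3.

K[1,0] = 0.8035

step 1: x^-=[-0.8884, 3.3400]  P^-=[0.8520 0.1482; 0.1482 0.6500]  H_jac=[-0.2571 0.9664]  S=[0.7197]  K=[-0.1053; 0.8199]  nu=[-2.7561]  x^+=[-0.5981, 1.0804]  P^+=[0.8441 0.2103; 0.2103 0.1662]
step 2: x^-=[-0.3388, 1.0804]  P^-=[1.1646 0.2652; 0.2652 0.4362]  H_jac=[-0.2993 0.9542]  S=[0.4800]  K=[-0.1988; 0.7018]  nu=[-0.3023]  x^+=[-0.2787, 0.8682]  P^+=[1.1456 0.3322; 0.3322 0.1998]
step 3: x^-=[-0.0704, 0.8682]  P^-=[1.5266 0.3952; 0.3952 0.4698]  H_jac=[-0.0808 0.9967]  S=[0.5431]  K=[0.4982; 0.8035]  nu=[-1.3111]  x^+=[-0.7236, -0.1852]  P^+=[1.3918 0.1778; 0.1778 0.1192]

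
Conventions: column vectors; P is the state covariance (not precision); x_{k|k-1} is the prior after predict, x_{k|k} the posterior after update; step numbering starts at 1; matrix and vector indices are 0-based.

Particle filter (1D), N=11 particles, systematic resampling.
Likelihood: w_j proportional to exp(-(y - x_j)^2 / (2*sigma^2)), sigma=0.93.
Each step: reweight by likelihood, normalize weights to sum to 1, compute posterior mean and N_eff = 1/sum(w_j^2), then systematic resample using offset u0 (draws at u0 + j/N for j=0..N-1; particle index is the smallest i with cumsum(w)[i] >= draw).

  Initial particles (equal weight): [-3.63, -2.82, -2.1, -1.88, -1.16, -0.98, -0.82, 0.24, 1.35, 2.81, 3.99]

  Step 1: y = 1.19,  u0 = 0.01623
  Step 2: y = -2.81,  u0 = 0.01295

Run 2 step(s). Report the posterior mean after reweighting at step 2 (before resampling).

post_mean = -1.0430

step 1: w=[0.0000, 0.0000, 0.0009, 0.0021, 0.0203, 0.0326, 0.0479, 0.2940, 0.4881, 0.1086, 0.0053]  mean=0.9551  Neff=2.9389  idx=[4, 7, 7, 7, 7, 8, 8, 8, 8, 8, 9]
step 2: w=[0.9172, 0.0204, 0.0204, 0.0204, 0.0204, 0.0002, 0.0002, 0.0002, 0.0002, 0.0002, 0.0000]  mean=-1.0430  Neff=1.1862  idx=[0, 0, 0, 0, 0, 0, 0, 0, 0, 0, 1]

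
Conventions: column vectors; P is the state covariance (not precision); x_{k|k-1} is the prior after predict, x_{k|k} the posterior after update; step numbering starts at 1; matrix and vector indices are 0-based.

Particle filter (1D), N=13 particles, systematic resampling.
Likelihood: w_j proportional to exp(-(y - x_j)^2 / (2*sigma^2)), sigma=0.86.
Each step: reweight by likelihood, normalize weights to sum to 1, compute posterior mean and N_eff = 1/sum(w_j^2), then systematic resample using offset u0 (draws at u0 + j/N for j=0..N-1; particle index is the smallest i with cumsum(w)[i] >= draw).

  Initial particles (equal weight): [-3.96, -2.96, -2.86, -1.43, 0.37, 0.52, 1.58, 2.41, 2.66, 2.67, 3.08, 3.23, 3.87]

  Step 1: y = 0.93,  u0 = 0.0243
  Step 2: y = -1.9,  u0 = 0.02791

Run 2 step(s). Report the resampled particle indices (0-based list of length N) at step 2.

resampled_idx = [0, 0, 1, 1, 2, 2, 3, 3, 4, 5, 5, 6, 7]

step 1: w=[0.0000, 0.0000, 0.0000, 0.0076, 0.2661, 0.2936, 0.2472, 0.0748, 0.0435, 0.0425, 0.0145, 0.0092, 0.0010]  mean=1.1181  Neff=4.3901  idx=[4, 4, 4, 4, 5, 5, 5, 5, 6, 6, 6, 7, 9]
step 2: w=[0.1535, 0.1535, 0.1535, 0.1535, 0.0954, 0.0954, 0.0954, 0.0954, 0.0014, 0.0014, 0.0014, 0.0000, 0.0000]  mean=0.4323  Neff=7.6504  idx=[0, 0, 1, 1, 2, 2, 3, 3, 4, 5, 5, 6, 7]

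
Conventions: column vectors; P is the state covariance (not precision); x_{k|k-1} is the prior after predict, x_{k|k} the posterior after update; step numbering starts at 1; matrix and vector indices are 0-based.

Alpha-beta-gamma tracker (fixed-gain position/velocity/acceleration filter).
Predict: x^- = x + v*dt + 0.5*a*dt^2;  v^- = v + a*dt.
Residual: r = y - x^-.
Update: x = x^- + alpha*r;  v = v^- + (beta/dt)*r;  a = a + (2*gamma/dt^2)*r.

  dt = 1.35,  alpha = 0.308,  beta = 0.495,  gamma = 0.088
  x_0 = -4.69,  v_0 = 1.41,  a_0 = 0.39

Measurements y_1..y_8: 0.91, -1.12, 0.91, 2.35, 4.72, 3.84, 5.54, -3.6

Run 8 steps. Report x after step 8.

step 1: x_pred=-2.4311  r=3.3411  x^+=-1.4020  v^+=3.1616  a^+=0.7127
step 2: x_pred=3.5155  r=-4.6355  x^+=2.0878  v^+=2.4240  a^+=0.2650
step 3: x_pred=5.6016  r=-4.6916  x^+=4.1566  v^+=1.0615  a^+=-0.1881
step 4: x_pred=5.4182  r=-3.0682  x^+=4.4732  v^+=-0.3174  a^+=-0.4844
step 5: x_pred=3.6033  r=1.1167  x^+=3.9472  v^+=-0.5619  a^+=-0.3765
step 6: x_pred=2.8456  r=0.9944  x^+=3.1519  v^+=-0.7056  a^+=-0.2805
step 7: x_pred=1.9438  r=3.5962  x^+=3.0514  v^+=0.2344  a^+=0.0668
step 8: x_pred=3.4287  r=-7.0287  x^+=1.2638  v^+=-2.2526  a^+=-0.6120

x_post = 1.2638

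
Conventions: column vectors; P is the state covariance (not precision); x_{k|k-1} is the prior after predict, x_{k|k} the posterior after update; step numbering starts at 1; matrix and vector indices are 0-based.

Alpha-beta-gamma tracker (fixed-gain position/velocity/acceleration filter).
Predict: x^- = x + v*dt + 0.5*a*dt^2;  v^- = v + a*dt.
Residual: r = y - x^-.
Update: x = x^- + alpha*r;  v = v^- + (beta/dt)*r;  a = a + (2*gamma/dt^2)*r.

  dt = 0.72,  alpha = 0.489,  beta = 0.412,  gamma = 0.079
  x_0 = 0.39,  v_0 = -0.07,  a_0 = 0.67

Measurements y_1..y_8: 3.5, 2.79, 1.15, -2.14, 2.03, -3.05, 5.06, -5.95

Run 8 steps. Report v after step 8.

v_post = -1.5800

step 1: x_pred=0.5133  r=2.9867  x^+=1.9738  v^+=2.1215  a^+=1.5803
step 2: x_pred=3.9109  r=-1.1209  x^+=3.3628  v^+=2.6179  a^+=1.2387
step 3: x_pred=5.5687  r=-4.4187  x^+=3.4080  v^+=0.9813  a^+=-0.1081
step 4: x_pred=4.0865  r=-6.2265  x^+=1.0417  v^+=-2.6595  a^+=-2.0058
step 5: x_pred=-1.3930  r=3.4230  x^+=0.2809  v^+=-2.1449  a^+=-0.9625
step 6: x_pred=-1.5130  r=-1.5370  x^+=-2.2646  v^+=-3.7175  a^+=-1.4310
step 7: x_pred=-5.3121  r=10.3721  x^+=-0.2401  v^+=1.1874  a^+=1.7303
step 8: x_pred=1.0632  r=-7.0132  x^+=-2.3662  v^+=-1.5800  a^+=-0.4073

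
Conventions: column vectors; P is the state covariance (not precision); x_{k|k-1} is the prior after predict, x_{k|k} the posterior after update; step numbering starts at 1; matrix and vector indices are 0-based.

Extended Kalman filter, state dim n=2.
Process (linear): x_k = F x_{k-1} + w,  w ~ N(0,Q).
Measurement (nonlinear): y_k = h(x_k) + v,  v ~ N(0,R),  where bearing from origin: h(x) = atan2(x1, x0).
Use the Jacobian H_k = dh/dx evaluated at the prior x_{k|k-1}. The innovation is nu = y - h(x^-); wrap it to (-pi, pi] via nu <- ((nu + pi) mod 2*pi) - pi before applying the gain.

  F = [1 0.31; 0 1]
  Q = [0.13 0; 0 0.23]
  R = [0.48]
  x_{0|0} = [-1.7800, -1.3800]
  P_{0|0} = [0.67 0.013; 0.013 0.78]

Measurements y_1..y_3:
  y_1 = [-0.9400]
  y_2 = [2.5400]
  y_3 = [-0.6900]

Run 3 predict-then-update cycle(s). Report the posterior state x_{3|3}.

x_post = [-3.3916, -2.4960]

step 1: x^-=[-2.2078, -1.3800]  P^-=[0.8830 0.2548; 0.2548 1.0100]  H_jac=[0.2036 -0.3257]  S=[0.5899]  K=[0.1640; -0.4697]  nu=[1.6430]  x^+=[-1.9383, -2.1516]  P^+=[0.8671 0.3003; 0.3003 0.8799]
step 2: x^-=[-2.6053, -2.1516]  P^-=[1.2679 0.5730; 0.5730 1.1099]  H_jac=[0.1885 -0.2282]  S=[0.5335]  K=[0.2028; -0.2723]  nu=[-1.2919]  x^+=[-2.8672, -1.7999]  P^+=[1.2459 0.6025; 0.6025 1.0703]
step 3: x^-=[-3.4252, -1.7999]  P^-=[1.8523 0.9343; 0.9343 1.3003]  H_jac=[0.1202 -0.2288]  S=[0.5234]  K=[0.0171; -0.3538]  nu=[1.9678]  x^+=[-3.3916, -2.4960]  P^+=[1.8522 0.9374; 0.9374 1.2348]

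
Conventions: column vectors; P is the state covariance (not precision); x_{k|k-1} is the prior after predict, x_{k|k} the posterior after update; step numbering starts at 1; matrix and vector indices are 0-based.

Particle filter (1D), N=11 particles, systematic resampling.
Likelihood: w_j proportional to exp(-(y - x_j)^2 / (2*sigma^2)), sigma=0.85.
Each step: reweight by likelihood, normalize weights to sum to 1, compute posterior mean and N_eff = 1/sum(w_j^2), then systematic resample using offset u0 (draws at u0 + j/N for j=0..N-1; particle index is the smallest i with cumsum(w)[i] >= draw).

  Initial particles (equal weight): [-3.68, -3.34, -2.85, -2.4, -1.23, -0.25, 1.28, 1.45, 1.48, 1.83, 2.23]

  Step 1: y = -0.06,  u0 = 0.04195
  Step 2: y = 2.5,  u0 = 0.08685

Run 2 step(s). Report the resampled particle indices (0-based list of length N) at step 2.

resampled_idx = [7, 7, 8, 8, 9, 9, 9, 10, 10, 10, 10]

step 1: w=[0.0001, 0.0003, 0.0021, 0.0103, 0.1770, 0.4452, 0.1317, 0.0942, 0.0884, 0.0385, 0.0121]  mean=0.1728  Neff=3.7687  idx=[4, 4, 5, 5, 5, 5, 5, 6, 7, 7, 9]
step 2: w=[0.0000, 0.0000, 0.0026, 0.0026, 0.0026, 0.0026, 0.0026, 0.1742, 0.2275, 0.2275, 0.3577]  mean=1.5340  Neff=3.8191  idx=[7, 7, 8, 8, 9, 9, 9, 10, 10, 10, 10]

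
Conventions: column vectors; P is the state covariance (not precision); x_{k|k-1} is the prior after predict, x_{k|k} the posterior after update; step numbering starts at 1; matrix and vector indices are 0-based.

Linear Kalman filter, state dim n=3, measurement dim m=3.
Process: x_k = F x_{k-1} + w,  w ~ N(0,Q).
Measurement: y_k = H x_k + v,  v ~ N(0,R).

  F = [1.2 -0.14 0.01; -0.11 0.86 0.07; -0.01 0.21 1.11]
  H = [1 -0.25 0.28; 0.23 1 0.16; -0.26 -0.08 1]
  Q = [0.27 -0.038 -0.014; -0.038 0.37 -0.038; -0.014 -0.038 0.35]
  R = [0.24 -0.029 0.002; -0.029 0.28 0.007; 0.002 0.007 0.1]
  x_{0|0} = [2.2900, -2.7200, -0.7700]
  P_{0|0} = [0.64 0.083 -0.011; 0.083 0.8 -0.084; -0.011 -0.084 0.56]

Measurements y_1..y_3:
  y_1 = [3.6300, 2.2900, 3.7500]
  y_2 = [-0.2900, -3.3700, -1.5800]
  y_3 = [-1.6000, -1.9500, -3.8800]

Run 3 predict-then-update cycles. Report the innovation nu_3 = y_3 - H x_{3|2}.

innov = [-2.8088, -0.3938, -2.5850]

step 1: x^-=[3.1211, -2.6450, -1.4488]  P^-=[1.1794 -0.1323 -0.0197; -0.1323 0.9465 0.0680; -0.0197 0.0680 1.0361]  S=[1.6054 -0.0607 -0.0305; -0.0607 1.2749 0.1268; -0.0305 0.1268 1.2157]  K=[0.7533 0.1681 -0.2584; -0.1917 0.7238 -0.0583; 0.1778 0.1042 0.8456]  nu=[0.2533, 4.4490, 5.7987]  x^+=[2.5614, 0.1882, 3.9629]  P^+=[0.1658 -0.0177 0.0185; -0.0177 0.2101 0.0111; 0.0185 0.0111 0.0913]
step 2: x^-=[3.0869, 0.1575, 4.4128]  P^-=[0.5192 -0.1021 -0.0026; -0.1021 0.5322 0.0162; -0.0026 0.0162 0.4766]  S=[0.8771 -0.1142 0.0058; -0.1142 0.8099 0.0536; 0.0058 0.0536 0.6097]  K=[0.6381 0.1260 -0.2295; -0.1833 0.6089 -0.0515; 0.1503 0.0836 0.7720]  nu=[-4.5731, -4.9436, -5.1776]  x^+=[0.7339, -1.7480, -0.6850]  P^+=[0.1402 -0.0193 0.0141; -0.0193 0.1786 0.0080; 0.0141 0.0080 0.0824]
step 3: x^-=[1.1185, -1.6319, -1.1347]  P^-=[0.4823 -0.0971 -0.0073; -0.0971 0.5086 0.0075; -0.0073 0.0075 0.4629]  S=[0.8337 -0.1158 0.0090; -0.1158 0.7832 0.0445; 0.0090 0.0445 0.5974]  K=[0.6244 0.1215 -0.2277; -0.1827 0.5986 -0.0553; 0.1472 0.0800 0.7689]  nu=[-2.8088, -0.3938, -2.5850]  x^+=[-0.0947, -1.2117, -3.5675]  P^+=[0.1373 -0.0194 0.0135; -0.0194 0.1758 0.0073; 0.0135 0.0073 0.0818]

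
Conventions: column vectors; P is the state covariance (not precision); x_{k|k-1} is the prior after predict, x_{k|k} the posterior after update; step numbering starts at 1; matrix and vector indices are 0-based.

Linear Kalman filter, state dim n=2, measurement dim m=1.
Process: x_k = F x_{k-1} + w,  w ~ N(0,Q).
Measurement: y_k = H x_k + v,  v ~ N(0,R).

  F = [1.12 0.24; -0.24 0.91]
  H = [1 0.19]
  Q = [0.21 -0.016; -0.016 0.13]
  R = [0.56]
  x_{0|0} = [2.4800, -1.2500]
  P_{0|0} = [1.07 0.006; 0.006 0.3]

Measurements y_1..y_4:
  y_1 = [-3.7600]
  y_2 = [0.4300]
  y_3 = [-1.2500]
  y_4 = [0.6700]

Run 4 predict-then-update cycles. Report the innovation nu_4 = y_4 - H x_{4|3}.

step 1: x^-=[2.4776, -1.7327]  P^-=[1.5727 -0.2323; -0.2323 0.4374]  S=[2.0602]  K=[0.7419; -0.0724]  nu=[-5.9084]  x^+=[-1.9061, -1.3048]  P^+=[0.4386 -0.1216; -0.1216 0.4266]
step 2: x^-=[-2.4480, -0.7299]  P^-=[0.7194 -0.1577; -0.1577 0.5617]  S=[1.2397]  K=[0.5561; -0.0411]  nu=[3.0167]  x^+=[-0.7704, -0.8539]  P^+=[0.3360 -0.1293; -0.1293 0.5596]
step 3: x^-=[-1.0678, -0.5921]  P^-=[0.5942 -0.1085; -0.1085 0.6692]  S=[1.1371]  K=[0.5044; 0.0164]  nu=[-0.0697]  x^+=[-1.1030, -0.5933]  P^+=[0.3049 -0.1179; -0.1179 0.6689]
step 4: x^-=[-1.3777, -0.2752]  P^-=[0.5676 -0.0652; -0.0652 0.7530]  S=[1.1300]  K=[0.4913; 0.0689]  nu=[2.1000]  x^+=[-0.3459, -0.1305]  P^+=[0.2948 -0.1035; -0.1035 0.7476]

innov = [2.1000]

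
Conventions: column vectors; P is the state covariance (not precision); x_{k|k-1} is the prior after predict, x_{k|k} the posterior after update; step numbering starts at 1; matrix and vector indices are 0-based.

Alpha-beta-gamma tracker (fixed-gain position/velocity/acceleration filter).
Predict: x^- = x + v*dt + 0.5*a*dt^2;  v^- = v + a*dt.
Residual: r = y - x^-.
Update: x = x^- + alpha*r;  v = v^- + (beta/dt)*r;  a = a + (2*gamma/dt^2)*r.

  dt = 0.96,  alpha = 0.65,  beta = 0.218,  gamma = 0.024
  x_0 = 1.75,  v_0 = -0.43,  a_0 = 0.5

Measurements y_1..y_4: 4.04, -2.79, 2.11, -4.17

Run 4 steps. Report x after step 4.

step 1: x_pred=1.5676  r=2.4724  x^+=3.1747  v^+=0.6114  a^+=0.6288
step 2: x_pred=4.0514  r=-6.8414  x^+=-0.3955  v^+=-0.3385  a^+=0.2724
step 3: x_pred=-0.5949  r=2.7049  x^+=1.1633  v^+=0.5373  a^+=0.4133
step 4: x_pred=1.8695  r=-6.0395  x^+=-2.0562  v^+=-0.4374  a^+=0.0988

x_post = -2.0562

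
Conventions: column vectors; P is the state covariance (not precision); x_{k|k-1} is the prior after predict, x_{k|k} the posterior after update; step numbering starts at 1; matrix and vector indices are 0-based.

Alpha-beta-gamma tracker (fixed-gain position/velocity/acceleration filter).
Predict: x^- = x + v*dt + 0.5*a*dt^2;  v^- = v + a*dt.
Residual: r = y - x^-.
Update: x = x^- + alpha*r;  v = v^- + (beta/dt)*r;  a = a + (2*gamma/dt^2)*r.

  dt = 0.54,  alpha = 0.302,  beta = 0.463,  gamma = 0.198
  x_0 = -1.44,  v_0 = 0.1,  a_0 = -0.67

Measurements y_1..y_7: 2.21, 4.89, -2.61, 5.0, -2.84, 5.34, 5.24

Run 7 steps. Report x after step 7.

step 1: x_pred=-1.4837  r=3.6937  x^+=-0.3682  v^+=2.9052  a^+=4.3461
step 2: x_pred=1.8343  r=3.0557  x^+=2.7571  v^+=7.8721  a^+=8.4959
step 3: x_pred=8.2467  r=-10.8567  x^+=4.9680  v^+=3.1512  a^+=-6.2478
step 4: x_pred=5.7587  r=-0.7587  x^+=5.5296  v^+=-0.8732  a^+=-7.2782
step 5: x_pred=3.9969  r=-6.8369  x^+=1.9322  v^+=-10.6654  a^+=-16.5629
step 6: x_pred=-6.2420  r=11.5820  x^+=-2.7443  v^+=-9.6789  a^+=-0.8342
step 7: x_pred=-8.0925  r=13.3325  x^+=-4.0661  v^+=1.3020  a^+=17.2716

x_post = -4.0661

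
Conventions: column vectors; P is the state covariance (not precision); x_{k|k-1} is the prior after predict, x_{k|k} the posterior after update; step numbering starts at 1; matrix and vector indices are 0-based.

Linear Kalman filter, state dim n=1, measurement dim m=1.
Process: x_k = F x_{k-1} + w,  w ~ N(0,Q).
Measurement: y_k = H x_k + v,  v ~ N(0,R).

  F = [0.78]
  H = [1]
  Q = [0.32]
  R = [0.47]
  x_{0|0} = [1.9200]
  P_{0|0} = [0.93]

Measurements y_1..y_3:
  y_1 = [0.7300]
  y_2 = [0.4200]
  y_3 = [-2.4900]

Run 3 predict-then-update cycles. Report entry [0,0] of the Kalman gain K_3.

step 1: x^-=[1.4976]  P^-=[0.8858]  S=[1.3558]  K=[0.6533]  nu=[-0.7676]  x^+=[0.9961]  P^+=[0.3071]
step 2: x^-=[0.7770]  P^-=[0.5068]  S=[0.9768]  K=[0.5188]  nu=[-0.3570]  x^+=[0.5917]  P^+=[0.2439]
step 3: x^-=[0.4616]  P^-=[0.4684]  S=[0.9384]  K=[0.4991]  nu=[-2.9516]  x^+=[-1.0116]  P^+=[0.2346]

K[0,0] = 0.4991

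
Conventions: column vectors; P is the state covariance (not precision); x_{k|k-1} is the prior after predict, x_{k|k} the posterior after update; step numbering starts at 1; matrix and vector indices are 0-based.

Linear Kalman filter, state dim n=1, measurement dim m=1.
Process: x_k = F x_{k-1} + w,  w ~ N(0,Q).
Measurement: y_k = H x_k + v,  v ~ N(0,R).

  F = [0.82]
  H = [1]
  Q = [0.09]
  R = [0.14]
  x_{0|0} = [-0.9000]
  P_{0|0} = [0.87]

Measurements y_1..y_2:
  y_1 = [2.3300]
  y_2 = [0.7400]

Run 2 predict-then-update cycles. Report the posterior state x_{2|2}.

step 1: x^-=[-0.7380]  P^-=[0.6750]  S=[0.8150]  K=[0.8282]  nu=[3.0680]  x^+=[1.8030]  P^+=[0.1160]
step 2: x^-=[1.4784]  P^-=[0.1680]  S=[0.3080]  K=[0.5454]  nu=[-0.7384]  x^+=[1.0757]  P^+=[0.0764]

x_post = [1.0757]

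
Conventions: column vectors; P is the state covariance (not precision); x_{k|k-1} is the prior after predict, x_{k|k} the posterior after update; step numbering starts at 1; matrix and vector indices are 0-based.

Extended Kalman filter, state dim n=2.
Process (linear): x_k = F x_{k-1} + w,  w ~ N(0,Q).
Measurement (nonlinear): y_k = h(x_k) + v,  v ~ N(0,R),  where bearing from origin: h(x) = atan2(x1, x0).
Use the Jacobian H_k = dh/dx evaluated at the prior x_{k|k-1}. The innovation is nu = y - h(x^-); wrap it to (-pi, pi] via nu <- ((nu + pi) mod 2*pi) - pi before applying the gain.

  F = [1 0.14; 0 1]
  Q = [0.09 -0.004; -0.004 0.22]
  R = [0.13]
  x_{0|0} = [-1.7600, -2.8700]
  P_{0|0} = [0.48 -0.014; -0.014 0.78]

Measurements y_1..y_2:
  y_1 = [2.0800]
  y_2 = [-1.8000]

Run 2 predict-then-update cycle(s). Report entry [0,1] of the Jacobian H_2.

step 1: x^-=[-2.1618, -2.8700]  P^-=[0.5814 0.0912; 0.0912 1.0000]  H_jac=[0.2223 -0.1674]  S=[0.1800]  K=[0.6332; -0.8177]  nu=[-1.9868]  x^+=[-3.4199, -1.2453]  P^+=[0.5092 0.1844; 0.1844 0.8797]
step 2: x^-=[-3.5943, -1.2453]  P^-=[0.6681 0.3035; 0.3035 1.0997]  H_jac=[0.0861 -0.2484]  S=[0.1898]  K=[-0.0943; -1.3014]  nu=[1.0081]  x^+=[-3.6893, -2.5572]  P^+=[0.6664 0.2802; 0.2802 0.7782]

H_jac[0,1] = -0.2484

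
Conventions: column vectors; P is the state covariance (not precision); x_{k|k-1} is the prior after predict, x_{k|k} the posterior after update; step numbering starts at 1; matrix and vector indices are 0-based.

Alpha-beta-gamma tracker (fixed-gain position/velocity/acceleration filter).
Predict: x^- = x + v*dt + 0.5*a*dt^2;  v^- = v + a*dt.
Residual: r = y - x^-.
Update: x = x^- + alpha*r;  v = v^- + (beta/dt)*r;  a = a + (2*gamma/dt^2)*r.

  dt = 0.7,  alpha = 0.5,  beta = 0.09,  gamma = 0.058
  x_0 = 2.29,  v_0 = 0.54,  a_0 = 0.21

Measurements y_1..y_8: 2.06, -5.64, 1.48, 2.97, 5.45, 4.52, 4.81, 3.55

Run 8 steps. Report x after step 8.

x_post = 4.9322

step 1: x_pred=2.7195  r=-0.6595  x^+=2.3897  v^+=0.6022  a^+=0.0539
step 2: x_pred=2.8245  r=-8.4645  x^+=-1.4078  v^+=-0.4484  a^+=-1.9499
step 3: x_pred=-2.1993  r=3.6793  x^+=-0.3597  v^+=-1.3403  a^+=-1.0789
step 4: x_pred=-1.5622  r=4.5322  x^+=0.7039  v^+=-1.5128  a^+=-0.0060
step 5: x_pred=-0.3565  r=5.8065  x^+=2.5467  v^+=-0.7704  a^+=1.3686
step 6: x_pred=2.3427  r=2.1773  x^+=3.4314  v^+=0.4675  a^+=1.8840
step 7: x_pred=4.2202  r=0.5898  x^+=4.5151  v^+=1.8622  a^+=2.0237
step 8: x_pred=6.3144  r=-2.7644  x^+=4.9322  v^+=2.9233  a^+=1.3692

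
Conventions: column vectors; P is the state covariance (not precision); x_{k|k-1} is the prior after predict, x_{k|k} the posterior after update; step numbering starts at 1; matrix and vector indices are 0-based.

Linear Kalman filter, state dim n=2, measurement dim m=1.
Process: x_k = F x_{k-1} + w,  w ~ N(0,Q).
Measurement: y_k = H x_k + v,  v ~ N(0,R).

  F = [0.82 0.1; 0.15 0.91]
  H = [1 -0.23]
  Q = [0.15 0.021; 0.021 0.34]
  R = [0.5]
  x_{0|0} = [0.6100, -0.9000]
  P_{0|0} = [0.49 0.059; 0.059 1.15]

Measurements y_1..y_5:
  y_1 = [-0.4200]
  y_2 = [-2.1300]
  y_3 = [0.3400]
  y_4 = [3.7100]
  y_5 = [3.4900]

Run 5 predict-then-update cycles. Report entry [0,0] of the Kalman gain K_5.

step 1: x^-=[0.4102, -0.7275]  P^-=[0.5007 0.2308; 0.2308 1.3194]  S=[0.9643]  K=[0.4641; -0.0753]  nu=[-0.9975]  x^+=[-0.0528, -0.6524]  P^+=[0.2929 0.2645; 0.2645 1.3140]
step 2: x^-=[-0.1085, -0.6016]  P^-=[0.4035 0.3780; 0.3780 1.5069]  S=[0.8093]  K=[0.3911; 0.0388]  nu=[-2.1598]  x^+=[-0.9533, -0.6853]  P^+=[0.2797 0.3657; 0.3657 1.5057]
step 3: x^-=[-0.8502, -0.7666]  P^-=[0.4131 0.4708; 0.4708 1.6930]  S=[0.7861]  K=[0.3877; 0.1036]  nu=[1.0139]  x^+=[-0.4571, -0.6616]  P^+=[0.2949 0.4392; 0.4392 1.6846]
step 4: x^-=[-0.4410, -0.6707]  P^-=[0.4372 0.5449; 0.5449 1.8615]  S=[0.7850]  K=[0.3973; 0.1487]  nu=[3.9967]  x^+=[1.1467, -0.0762]  P^+=[0.3133 0.4985; 0.4985 1.8442]
step 5: x^-=[0.9327, 0.1027]  P^-=[0.4609 0.6068; 0.6068 2.0103]  S=[0.7881]  K=[0.4077; 0.1833]  nu=[2.5809]  x^+=[1.9849, 0.5758]  P^+=[0.3299 0.5479; 0.5479 1.9838]

K[0,0] = 0.4077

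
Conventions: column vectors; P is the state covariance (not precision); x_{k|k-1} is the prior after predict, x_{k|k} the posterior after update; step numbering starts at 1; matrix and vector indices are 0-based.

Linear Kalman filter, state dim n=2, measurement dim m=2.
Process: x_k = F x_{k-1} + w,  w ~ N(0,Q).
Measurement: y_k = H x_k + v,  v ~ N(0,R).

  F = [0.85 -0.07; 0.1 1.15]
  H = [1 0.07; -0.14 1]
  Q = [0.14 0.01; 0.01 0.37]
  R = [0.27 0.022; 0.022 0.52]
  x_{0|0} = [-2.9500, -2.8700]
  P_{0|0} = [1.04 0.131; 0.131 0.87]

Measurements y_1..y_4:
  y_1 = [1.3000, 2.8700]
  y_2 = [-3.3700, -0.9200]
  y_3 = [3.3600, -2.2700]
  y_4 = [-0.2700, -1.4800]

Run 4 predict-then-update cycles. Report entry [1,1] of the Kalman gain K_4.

step 1: x^-=[-2.3066, -3.5955]  P^-=[0.8801 0.1555; 0.1555 1.5611]  S=[1.1795 0.1620; 0.1620 2.0548]  K=[0.7615 -0.0443; 0.1229 0.7394]  nu=[3.8583, 6.1426]  x^+=[0.3590, 1.4208]  P^+=[0.2031 0.0221; 0.0221 0.3903]
step 2: x^-=[0.2057, 1.6698]  P^-=[0.2860 0.0173; 0.0173 0.8933]  S=[0.5628 0.0616; 0.0616 1.4141]  K=[0.5145 -0.0385; 0.0732 0.6268]  nu=[-3.6926, -2.5610]  x^+=[-1.5957, -0.2059]  P^+=[0.1373 0.0105; 0.0105 0.3290]
step 3: x^-=[-1.3419, -0.3964]  P^-=[0.2396 0.0054; 0.0054 0.8089]  S=[0.5143 0.0504; 0.0504 1.3321]  K=[0.4704 -0.0389; 0.0613 0.6044]  nu=[4.7297, -2.0615]  x^+=[0.9632, -1.3521]  P^+=[0.1256 0.0077; 0.0077 0.3167]
step 4: x^-=[0.9133, -1.4586]  P^-=[0.2314 0.0026; 0.0026 0.7919]  S=[0.5056 0.0477; 0.0477 1.3157]  K=[0.4617 -0.0393; 0.0584 0.5995]  nu=[-1.0812, 0.1065]  x^+=[0.4100, -1.4579]  P^+=[0.1233 0.0070; 0.0070 0.3140]

K[1,1] = 0.5995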